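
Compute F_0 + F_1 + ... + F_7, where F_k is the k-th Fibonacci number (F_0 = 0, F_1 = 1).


Use the identity sum_{k=0}^{N} F_k = F_{N+2} - 1 (which follows from F_{k+2} - F_{k+1} = F_k). Then
sum_{k=0}^{7} F_k = (F_{9} - 1) - (F_{1} - 1) = F_{9} - F_{1}.
Computing: F_{9} = 34, F_{1} = 1, so
Sum = 34 - 1 = 33.

33


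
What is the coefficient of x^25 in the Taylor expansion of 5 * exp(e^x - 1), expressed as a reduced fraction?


exp(e^x - 1) = sum_{k>=0} Bell_k x^k / k!, where Bell_k is the k-th Bell number.
So the coefficient of x^25 is 5 * Bell_25 / 25!.
Computing: Bell_25 = 4638590332229999353 and 25! = 15511210043330985984000000, giving
5 * 4638590332229999353/15511210043330985984000000 = 356814640940769181/238634000666630553600000.

356814640940769181/238634000666630553600000


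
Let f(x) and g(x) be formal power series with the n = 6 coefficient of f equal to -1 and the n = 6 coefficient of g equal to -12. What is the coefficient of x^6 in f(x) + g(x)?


Addition of formal power series is termwise.
The coefficient of x^6 in f + g = -1 + -12
= -13

-13


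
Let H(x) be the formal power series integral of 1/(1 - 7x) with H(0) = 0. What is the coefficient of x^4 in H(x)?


1/(1 - 7x) = sum_{k>=0} 7^k x^k. Integrating termwise with H(0) = 0:
H(x) = sum_{k>=0} 7^k x^(k+1) / (k+1) = sum_{m>=1} 7^(m-1) x^m / m.
For m = 4: 7^3/4 = 343/4 = 343/4.

343/4


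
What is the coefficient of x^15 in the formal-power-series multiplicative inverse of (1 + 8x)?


The inverse is 1/(1 + 8x). Apply the geometric identity 1/(1 - y) = sum_{k>=0} y^k with y = -8x:
1/(1 + 8x) = sum_{k>=0} (-8)^k x^k.
So the coefficient of x^15 is (-8)^15 = -35184372088832.

-35184372088832


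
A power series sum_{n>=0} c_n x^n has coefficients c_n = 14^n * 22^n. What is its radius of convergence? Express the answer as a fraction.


By the root test (Cauchy-Hadamard), the radius is R = 1 / limsup_n |c_n|^(1/n).
Here |c_n|^(1/n) = (14^n * 22^n)^(1/n) = 14 * 22 = 308 for all n.
So R = 1/308 = 1/308.

1/308


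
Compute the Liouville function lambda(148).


The Liouville function is lambda(k) = (-1)^Omega(k), where Omega(k) counts the prime factors of k with multiplicity.
Factoring: 148 = 2 * 2 * 37, so Omega(148) = 3.
lambda(148) = (-1)^3 = -1.

-1


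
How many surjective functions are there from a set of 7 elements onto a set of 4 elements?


By inclusion-exclusion on which target elements are missed, the number of surjections from an n-set onto a k-set is
surj(n, k) = sum_{j=0}^{k} (-1)^j C(k, j) (k - j)^n.
Equivalently surj(n, k) = k! * S(n, k), where S(n, k) is the Stirling number of the second kind.
For n = 7, k = 4:
S(7, 4) = 350, so
surj = 4! * 350 = 24 * 350 = 8400.

8400


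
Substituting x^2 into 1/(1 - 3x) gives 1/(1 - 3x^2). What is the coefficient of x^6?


The coefficient of x^(2m) in 1/(1 - 3x^2) is 3^m.
With n = 6 = 2*3, the coefficient is 3^3 = 27.

27


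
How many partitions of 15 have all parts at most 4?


Using the generating function (1-x)^(-1)(1-x^2)^(-1)...(1-x^4)^(-1),
the coefficient of x^15 counts these restricted partitions.
Result = 54

54


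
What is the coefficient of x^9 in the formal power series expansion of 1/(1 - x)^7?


The expansion 1/(1 - x)^r = sum_{k>=0} C(k + r - 1, r - 1) x^k follows from the multiset / negative-binomial theorem (or from repeated differentiation of the geometric series).
For r = 7 and k = 9:
C(15, 6) = 1307674368000 / (720 * 362880) = 5005.

5005


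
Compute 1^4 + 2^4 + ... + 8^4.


This power sum has a closed form given by Faulhaber's formula
sum_{k=1}^{m} k^p = (1 / (p + 1)) * sum_{j=0}^{p} C(p + 1, j) B_j m^(p + 1 - j),
but for small m direct computation is fastest:
1 + 16 + 81 + 256 + 625 + 1296 + 2401 + 4096 = 8772.

8772


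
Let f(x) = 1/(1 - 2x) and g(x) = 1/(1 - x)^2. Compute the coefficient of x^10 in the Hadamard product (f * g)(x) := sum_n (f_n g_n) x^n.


f has coefficients f_k = 2^k. For g = 1/(1 - x)^2 the coefficient is g_k = C(k + 1, 1) = k + 1. The Hadamard coefficient is (f * g)_k = 2^k * (k + 1).
For k = 10: 2^10 * 11 = 1024 * 11 = 11264.

11264


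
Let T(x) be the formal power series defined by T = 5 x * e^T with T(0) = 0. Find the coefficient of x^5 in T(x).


Apply the Lagrange inversion formula: if T = 5 x * phi(T) with phi(t) = e^t, then
[x^n] T = 5^n * (1/n) [t^(n-1)] phi(t)^n = 5^n * (1/n) [t^(n-1)] e^(n t) = 5^n * (1/n) * n^(n-1) / (n-1)! = 5^n * n^(n-1) / n!.
When c = 1 this is the Cayley count of rooted labeled trees on n vertices, divided by n!.
For n = 5: 5^5 * 5^4 / 5! = 3125 * 625/120 = 390625/24.

390625/24


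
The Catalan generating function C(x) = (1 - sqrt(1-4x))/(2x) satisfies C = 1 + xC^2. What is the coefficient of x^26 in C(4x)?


Substituting x -> 4x scales the n-th coefficient by 4^n, so [x^26] C(4x) = 4^26 * C_26.
C_26 = C(2*26, 26)/(27) = 495918532948104/27 = 18367353072152.
So 4^26 * 18367353072152 = 4503599627370496 * 18367353072152 = 82719204451526082131124027392.

82719204451526082131124027392


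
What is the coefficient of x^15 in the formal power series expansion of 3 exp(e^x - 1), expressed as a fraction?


exp(e^x - 1) is the exponential generating function for the Bell numbers Bell_k: exp(e^x - 1) = sum_{k>=0} Bell_k x^k / k!.
So the coefficient of x^15 in 3 exp(e^x - 1) is 3 Bell_15 / 15!.
Computing: Bell_15 = 1382958545 and 15! = 1307674368000, giving
3 * 1382958545/1307674368000 = 276591709/87178291200.

276591709/87178291200


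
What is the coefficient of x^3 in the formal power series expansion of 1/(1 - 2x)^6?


The general identity 1/(1 - c x)^r = sum_{k>=0} c^k C(k + r - 1, r - 1) x^k follows by substituting y = c x into 1/(1 - y)^r = sum_{k>=0} C(k + r - 1, r - 1) y^k.
For c = 2, r = 6, k = 3:
2^3 * C(8, 5) = 8 * 56 = 448.

448


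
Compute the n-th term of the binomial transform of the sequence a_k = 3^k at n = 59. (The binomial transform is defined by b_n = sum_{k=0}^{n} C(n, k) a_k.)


With a_k = 3^k, b_n = sum_{k=0}^{n} C(n, k) 3^k = (1 + 3)^n by the binomial theorem.
For n = 59: (1 + 3)^59 = 4^59 = 332306998946228968225951765070086144.

332306998946228968225951765070086144


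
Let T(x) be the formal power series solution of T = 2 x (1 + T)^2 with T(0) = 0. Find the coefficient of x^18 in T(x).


Apply the Lagrange inversion formula: if T = 2 x * phi(T) with phi(t) = (1 + t)^2, then [x^n] T = 2^n * (1/n) [t^(n-1)] phi(t)^n = 2^n * (1/n) [t^(n-1)] (1 + t)^(2n) = 2^n * (1/n) C(2n, n-1).
Using the identity C(2n, n-1) = C(2n, n) * n / (n+1), the unscaled factor equals C(2n, n) / (n+1) = C_n, the n-th Catalan number.
For n = 18: C_18 = C(36, 18) / 19 = 9075135300/19 = 477638700.
With the 2^18 = 262144 factor, the coefficient is 262144 * 477638700 = 125210119372800.

125210119372800


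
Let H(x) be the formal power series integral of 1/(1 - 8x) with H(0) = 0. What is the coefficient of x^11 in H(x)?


1/(1 - 8x) = sum_{k>=0} 8^k x^k. Integrating termwise with H(0) = 0:
H(x) = sum_{k>=0} 8^k x^(k+1) / (k+1) = sum_{m>=1} 8^(m-1) x^m / m.
For m = 11: 8^10/11 = 1073741824/11 = 1073741824/11.

1073741824/11


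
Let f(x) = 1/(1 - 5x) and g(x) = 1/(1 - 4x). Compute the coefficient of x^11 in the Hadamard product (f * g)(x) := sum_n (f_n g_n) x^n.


f has coefficients f_k = 5^k and g has coefficients g_k = 4^k, so the Hadamard product has coefficient (f*g)_k = 5^k * 4^k = 20^k.
For k = 11: 20^11 = 204800000000000.

204800000000000


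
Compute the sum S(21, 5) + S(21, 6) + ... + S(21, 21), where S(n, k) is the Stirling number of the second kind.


By definition, S(n, k) counts partitions of an n-set into exactly k nonempty blocks.
Computing row n = 21 for k = 5..21:
S(21, k): 3791262568401, 26585679462804, 82310957214948, 132511015347084, 123272476465204, 71187132291275, 26826851689001, 6833042030178, 1204909218331, 149304004500, 13087462580, 809944464, 34952799, 1023435, 19285, 210, 1
Sum = 474686563694500.

474686563694500


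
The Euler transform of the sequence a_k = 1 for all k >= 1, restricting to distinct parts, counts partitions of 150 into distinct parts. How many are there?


Partitions of 150 into distinct parts can be computed via generating function.
Product (1+x)(1+x^2)(1+x^3)...
The coefficient of x^150 = 19406016

19406016


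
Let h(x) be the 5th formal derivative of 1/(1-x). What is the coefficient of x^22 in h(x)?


Differentiating 5 times: d^5/dx^5 [1/(1-x)] = 5!/(1-x)^6.
The expansion 1/(1-x)^6 = sum_{k>=0} C(k+5, 5) x^k, so the coefficient of x^n in 5!/(1-x)^6 is 5! * C(n+5, 5).
For n = 22: 120 * C(27, 5) = 120 * 80730 = 9687600

9687600


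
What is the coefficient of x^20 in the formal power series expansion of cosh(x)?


The Maclaurin series is cosh(t) = sum_{m>=0} t^(2m) / (2m)!, so substituting t = x, only even powers of x are nonzero, with coefficient of x^(2m) equal to 1 / (2m)!.
For x^20 the coefficient is 1/20! = 1/2432902008176640000 = 1/2432902008176640000.

1/2432902008176640000


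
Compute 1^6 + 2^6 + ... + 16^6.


This power sum has a closed form given by Faulhaber's formula
sum_{k=1}^{m} k^p = (1 / (p + 1)) * sum_{j=0}^{p} C(p + 1, j) B_j m^(p + 1 - j),
but for small m direct computation is fastest:
1 + 64 + 729 + 4096 + 15625 + 46656 + 117649 + 262144 + 531441 + 1000000 + 1771561 + 2985984 + 4826809 + 7529536 + 11390625 + 16777216 = 47260136.

47260136


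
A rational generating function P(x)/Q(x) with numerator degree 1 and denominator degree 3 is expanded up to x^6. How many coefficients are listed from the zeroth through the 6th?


Expanding up to x^6 gives the coefficients for x^0, x^1, ..., x^6.
That is 6 + 1 = 7 coefficients in total.

7


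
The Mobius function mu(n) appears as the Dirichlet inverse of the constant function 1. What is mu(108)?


108 has a squared prime factor, so mu(108) = 0.
Factorization reveals a repeated prime.

0


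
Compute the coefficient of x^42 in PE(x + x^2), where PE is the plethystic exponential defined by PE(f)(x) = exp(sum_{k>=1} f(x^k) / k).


With f(x) = x + x^2, the exponent is sum_{k>=1} (x^k + x^(2k)) / k = -ln(1 - x) - ln(1 - x^2). Exponentiating:
PE(x + x^2) = 1 / ((1 - x)(1 - x^2)).
This is the generating function for partitions of n into parts of size 1 or 2. The number of 2's can be any j in 0..21, and the rest are 1's, so
[x^42] = floor(42/2) + 1 = 22.

22


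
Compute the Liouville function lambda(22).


The Liouville function is lambda(k) = (-1)^Omega(k), where Omega(k) counts the prime factors of k with multiplicity.
Factoring: 22 = 2 * 11, so Omega(22) = 2.
lambda(22) = (-1)^2 = 1.

1


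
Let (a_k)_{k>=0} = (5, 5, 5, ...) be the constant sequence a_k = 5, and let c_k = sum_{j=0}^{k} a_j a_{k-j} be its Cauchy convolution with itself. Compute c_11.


Since a_j = 5 for all j >= 0, the convolution sum becomes
c_k = sum_{j=0}^{k} 5 * 5 = 25 * (k + 1).
Equivalently, the generating function of (a_k) is 5/(1 - x) and its square is 25/(1 - x)^2 = sum_{k>=0} 25(k + 1) x^k.
For k = 11: 25 * 12 = 300.

300


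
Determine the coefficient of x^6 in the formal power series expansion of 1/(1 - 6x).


The geometric series identity gives 1/(1 - c x) = sum_{k>=0} c^k x^k, so the coefficient of x^k is c^k.
Here c = 6 and k = 6.
Computing: 6^6 = 46656

46656


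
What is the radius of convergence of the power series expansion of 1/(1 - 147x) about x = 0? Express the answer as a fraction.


Expanding 1/(1 - 147x) = sum_{k>=0} 147^k x^k, the series converges when |147x| < 1, i.e., |x| < 1/147.
So the radius of convergence is 1/147 = 1/147.

1/147


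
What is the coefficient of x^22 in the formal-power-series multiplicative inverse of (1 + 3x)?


The inverse is 1/(1 + 3x). Apply the geometric identity 1/(1 - y) = sum_{k>=0} y^k with y = -3x:
1/(1 + 3x) = sum_{k>=0} (-3)^k x^k.
So the coefficient of x^22 is (-3)^22 = 31381059609.

31381059609


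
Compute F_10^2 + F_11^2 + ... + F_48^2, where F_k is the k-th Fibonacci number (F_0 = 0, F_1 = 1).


There is a standard identity sum_{k=0}^{N} F_k^2 = F_N * F_{N+1} (proved inductively from the telescoping relation F_k^2 = F_k F_{k+1} - F_{k-1} F_k). Then
sum_{k=10}^{48} F_k^2 = F_48 F_49 - F_9 F_10.
Computing: F_48 = 4807526976, F_49 = 7778742049, F_9 = 34, F_10 = 55.
Sum = 4807526976 * 7778742049 - 34 * 55 = 37396512239913011954.

37396512239913011954


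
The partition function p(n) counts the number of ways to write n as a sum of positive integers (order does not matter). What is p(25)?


Using the generating function prod_{k>=1} 1/(1-x^k), we compute p(25).
By dynamic programming over parts 1 through 25:
p(25) = 1958

1958


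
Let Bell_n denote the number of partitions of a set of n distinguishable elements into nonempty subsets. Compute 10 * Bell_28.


Bell_28 can be computed from the Bell triangle or from Dobinski's identity Bell_n = (1/e) * sum_{k>=0} k^n / k!.
Computing Bell_28 = 6160539404599934652455.
Then 10 * 6160539404599934652455 = 61605394045999346524550.

61605394045999346524550


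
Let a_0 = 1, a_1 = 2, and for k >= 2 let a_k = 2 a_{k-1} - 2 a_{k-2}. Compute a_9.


Iterating the recurrence forward:
a_0 = 1
a_1 = 2
a_2 = 2*2 - 2*1 = 2
a_3 = 2*2 - 2*2 = 0
a_4 = 2*0 - 2*2 = -4
a_5 = 2*-4 - 2*0 = -8
a_6 = 2*-8 - 2*-4 = -8
a_7 = 2*-8 - 2*-8 = 0
a_8 = 2*0 - 2*-8 = 16
a_9 = 2*16 - 2*0 = 32
So a_9 = 32.

32


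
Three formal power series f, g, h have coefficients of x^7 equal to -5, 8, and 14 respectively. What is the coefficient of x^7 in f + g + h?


Series addition is componentwise:
-5 + 8 + 14
= 17

17


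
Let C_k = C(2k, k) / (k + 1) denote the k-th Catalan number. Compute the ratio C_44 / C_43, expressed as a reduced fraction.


Using C_k = (2k)! / (k! (k+1)!), the ratio C_{k+1}/C_k simplifies to
C_{k+1}/C_k = [(2k+2)! / ((k+1)! (k+2)!)] * [k! (k+1)! / (2k)!]
 = (2k+2)(2k+1) / ((k+1)(k+2)) = 2(2k+1) / (k+2).
For k = 43: 2(2*43 + 1) / (43 + 2) = 174/45 = 58/15.

58/15


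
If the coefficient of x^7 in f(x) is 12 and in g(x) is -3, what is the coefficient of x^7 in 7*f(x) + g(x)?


Scalar multiplication scales coefficients: 7 * 12 = 84.
Then add the g coefficient: 84 + -3
= 81

81


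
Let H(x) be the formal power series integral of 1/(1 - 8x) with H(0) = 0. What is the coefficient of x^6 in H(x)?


1/(1 - 8x) = sum_{k>=0} 8^k x^k. Integrating termwise with H(0) = 0:
H(x) = sum_{k>=0} 8^k x^(k+1) / (k+1) = sum_{m>=1} 8^(m-1) x^m / m.
For m = 6: 8^5/6 = 32768/6 = 16384/3.

16384/3


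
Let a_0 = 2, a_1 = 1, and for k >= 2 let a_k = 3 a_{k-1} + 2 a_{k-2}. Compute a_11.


Iterating the recurrence forward:
a_0 = 2
a_1 = 1
a_2 = 3*1 + 2*2 = 7
a_3 = 3*7 + 2*1 = 23
a_4 = 3*23 + 2*7 = 83
a_5 = 3*83 + 2*23 = 295
a_6 = 3*295 + 2*83 = 1051
a_7 = 3*1051 + 2*295 = 3743
a_8 = 3*3743 + 2*1051 = 13331
a_9 = 3*13331 + 2*3743 = 47479
a_10 = 3*47479 + 2*13331 = 169099
a_11 = 3*169099 + 2*47479 = 602255
So a_11 = 602255.

602255


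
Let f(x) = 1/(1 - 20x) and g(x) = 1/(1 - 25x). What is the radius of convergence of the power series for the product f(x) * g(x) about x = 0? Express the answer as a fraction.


The radius of 1/(1 - 20x) is 1/20 (nearest singularity at x = 1/20), and the radius of 1/(1 - 25x) is 1/25.
The product f(x)*g(x) = 1/((1 - 20x)(1 - 25x)) has singularities at both 1/20 and 1/25, so its radius of convergence is the distance to the nearest one:
min(1/20, 1/25) = 1/25.

1/25


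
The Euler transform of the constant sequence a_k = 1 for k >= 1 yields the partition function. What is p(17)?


The Euler transform converts the sequence a_k = 1 into the number of integer partitions.
Using the recurrence or dynamic programming:
p(17) = 297

297


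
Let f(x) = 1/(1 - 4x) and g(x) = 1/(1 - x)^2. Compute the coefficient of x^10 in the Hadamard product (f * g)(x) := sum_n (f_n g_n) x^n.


f has coefficients f_k = 4^k. For g = 1/(1 - x)^2 the coefficient is g_k = C(k + 1, 1) = k + 1. The Hadamard coefficient is (f * g)_k = 4^k * (k + 1).
For k = 10: 4^10 * 11 = 1048576 * 11 = 11534336.

11534336


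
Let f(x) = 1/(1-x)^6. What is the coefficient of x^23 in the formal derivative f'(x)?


Differentiate: d/dx [ 1/(1-x)^r ] = r / (1-x)^(r+1).
Here r = 6, so f'(x) = 6 / (1-x)^7.
The expansion of 1/(1-x)^(r+1) has coefficient of x^n equal to C(n+r, r).
So the coefficient of x^23 in f'(x) is
6 * C(29, 6) = 6 * 475020 = 2850120

2850120


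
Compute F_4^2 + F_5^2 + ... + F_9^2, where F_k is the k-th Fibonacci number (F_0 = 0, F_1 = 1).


There is a standard identity sum_{k=0}^{N} F_k^2 = F_N * F_{N+1} (proved inductively from the telescoping relation F_k^2 = F_k F_{k+1} - F_{k-1} F_k). Then
sum_{k=4}^{9} F_k^2 = F_9 F_10 - F_3 F_4.
Computing: F_9 = 34, F_10 = 55, F_3 = 2, F_4 = 3.
Sum = 34 * 55 - 2 * 3 = 1864.

1864


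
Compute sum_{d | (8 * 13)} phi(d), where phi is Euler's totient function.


First, 8 * 13 = 104. One classical identity is sum_{d | n} phi(d) = n (each k in [1, n] has a unique gcd with n, and among the k's with gcd(k, n) = n/d there are phi(d) of them). So the sum equals 104. We also verify directly:
Divisors of 104: 1, 2, 4, 8, 13, 26, 52, 104.
phi values: 1, 1, 2, 4, 12, 12, 24, 48.
Sum = 104.

104


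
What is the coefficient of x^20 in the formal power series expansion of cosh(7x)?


The Maclaurin series is cosh(t) = sum_{m>=0} t^(2m) / (2m)!, so substituting t = 7x, only even powers of x are nonzero, with coefficient of x^(2m) equal to 7^(2m) / (2m)!.
For x^20 the coefficient is 7^20/20! = 79792266297612001/2432902008176640000 = 1628413597910449/49651061391360000.

1628413597910449/49651061391360000


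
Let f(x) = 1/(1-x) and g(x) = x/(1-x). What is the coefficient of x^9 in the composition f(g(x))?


First simplify the composition: f(g(x)) = 1/(1 - x/(1-x)) = (1-x)/((1-x) - x) = (1-x)/(1-2x).
Now extract the coefficient. Write (1-x)/(1-2x) = 1/(1-2x) - x/(1-2x).
The coefficient of x^n in 1/(1-2x) is 2^n, and in x/(1-2x) is 2^(n-1) (for n >= 1).
So the coefficient of x^9 is 2^9 - 2^8 = 512 - 256 = 256.

256


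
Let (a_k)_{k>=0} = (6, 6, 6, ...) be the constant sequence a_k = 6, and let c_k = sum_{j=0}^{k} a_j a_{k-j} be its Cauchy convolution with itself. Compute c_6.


Since a_j = 6 for all j >= 0, the convolution sum becomes
c_k = sum_{j=0}^{k} 6 * 6 = 36 * (k + 1).
Equivalently, the generating function of (a_k) is 6/(1 - x) and its square is 36/(1 - x)^2 = sum_{k>=0} 36(k + 1) x^k.
For k = 6: 36 * 7 = 252.

252


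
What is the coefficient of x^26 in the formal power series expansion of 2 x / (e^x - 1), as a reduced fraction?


The exponential generating function for Bernoulli numbers is
x / (e^x - 1) = sum_{k>=0} B_k x^k / k!.
So the coefficient of x^26 in 2 x / (e^x - 1) is 2 B_26 / 26!.
Computing: B_26 = 8553103/6, 26! = 403291461126605635584000000, giving
2 * 8553103/6 / 403291461126605635584000000 = 657931/93067260259985915904000000.

657931/93067260259985915904000000


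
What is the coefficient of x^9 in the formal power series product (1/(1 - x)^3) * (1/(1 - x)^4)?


Combine the factors: (1/(1 - x)^3) * (1/(1 - x)^4) = 1/(1 - x)^7.
Then use 1/(1 - x)^r = sum_{k>=0} C(k + r - 1, r - 1) x^k with r = 7 and k = 9:
C(15, 6) = 5005.

5005


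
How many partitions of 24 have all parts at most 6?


Using the generating function (1-x)^(-1)(1-x^2)^(-1)...(1-x^6)^(-1),
the coefficient of x^24 counts these restricted partitions.
Result = 532

532


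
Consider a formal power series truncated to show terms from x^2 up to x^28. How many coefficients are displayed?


From x^2 to x^28 inclusive, the count is 28 - 2 + 1 = 27.

27


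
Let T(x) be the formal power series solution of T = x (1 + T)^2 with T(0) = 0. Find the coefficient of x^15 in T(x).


Apply the Lagrange inversion formula: if T = x * phi(T) with phi(t) = (1 + t)^2, then [x^n] T = (1/n) [t^(n-1)] phi(t)^n = (1/n) [t^(n-1)] (1 + t)^(2n) = (1/n) C(2n, n-1).
Using the identity C(2n, n-1) = C(2n, n) * n / (n+1), the unscaled factor equals C(2n, n) / (n+1) = C_n, the n-th Catalan number.
For n = 15: C_15 = C(30, 15) / 16 = 155117520/16 = 9694845 = 9694845.

9694845


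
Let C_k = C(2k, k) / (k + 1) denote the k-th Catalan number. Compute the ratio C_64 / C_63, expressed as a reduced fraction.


Using C_k = (2k)! / (k! (k+1)!), the ratio C_{k+1}/C_k simplifies to
C_{k+1}/C_k = [(2k+2)! / ((k+1)! (k+2)!)] * [k! (k+1)! / (2k)!]
 = (2k+2)(2k+1) / ((k+1)(k+2)) = 2(2k+1) / (k+2).
For k = 63: 2(2*63 + 1) / (63 + 2) = 254/65 = 254/65.

254/65


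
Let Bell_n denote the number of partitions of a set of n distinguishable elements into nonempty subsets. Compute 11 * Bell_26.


Bell_26 can be computed from the Bell triangle or from Dobinski's identity Bell_n = (1/e) * sum_{k>=0} k^n / k!.
Computing Bell_26 = 49631246523618756274.
Then 11 * 49631246523618756274 = 545943711759806319014.

545943711759806319014


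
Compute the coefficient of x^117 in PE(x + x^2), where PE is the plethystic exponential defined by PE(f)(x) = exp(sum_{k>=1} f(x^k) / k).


With f(x) = x + x^2, the exponent is sum_{k>=1} (x^k + x^(2k)) / k = -ln(1 - x) - ln(1 - x^2). Exponentiating:
PE(x + x^2) = 1 / ((1 - x)(1 - x^2)).
This is the generating function for partitions of n into parts of size 1 or 2. The number of 2's can be any j in 0..58, and the rest are 1's, so
[x^117] = floor(117/2) + 1 = 59.

59


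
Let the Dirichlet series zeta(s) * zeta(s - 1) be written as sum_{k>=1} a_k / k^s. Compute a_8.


Convolution gives a_k = sum_{d | k} d * 1 = sum_{d | k} d = sigma(k), the sum of positive divisors of k.
For k = 8, the divisors are 1, 2, 4, 8, so
sigma(8) = 1 + 2 + 4 + 8 = 15.

15


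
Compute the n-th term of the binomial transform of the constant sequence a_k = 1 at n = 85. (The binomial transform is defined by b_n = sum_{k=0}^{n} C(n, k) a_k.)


With a_k = 1 for all k, b_n = sum_{k=0}^{n} C(n, k) = 2^n by the binomial theorem.
For n = 85: 2^85 = 38685626227668133590597632.

38685626227668133590597632


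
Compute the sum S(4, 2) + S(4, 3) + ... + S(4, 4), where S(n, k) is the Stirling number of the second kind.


By definition, S(n, k) counts partitions of an n-set into exactly k nonempty blocks.
Computing row n = 4 for k = 2..4:
S(4, k): 7, 6, 1
Sum = 14.

14


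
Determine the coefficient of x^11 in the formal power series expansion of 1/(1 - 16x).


The geometric series identity gives 1/(1 - c x) = sum_{k>=0} c^k x^k, so the coefficient of x^k is c^k.
Here c = 16 and k = 11.
Computing: 16^11 = 17592186044416

17592186044416


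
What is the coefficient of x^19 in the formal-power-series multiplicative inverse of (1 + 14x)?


The inverse is 1/(1 + 14x). Apply the geometric identity 1/(1 - y) = sum_{k>=0} y^k with y = -14x:
1/(1 + 14x) = sum_{k>=0} (-14)^k x^k.
So the coefficient of x^19 is (-14)^19 = -5976303958948914397184.

-5976303958948914397184


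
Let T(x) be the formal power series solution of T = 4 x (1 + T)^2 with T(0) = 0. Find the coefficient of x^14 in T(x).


Apply the Lagrange inversion formula: if T = 4 x * phi(T) with phi(t) = (1 + t)^2, then [x^n] T = 4^n * (1/n) [t^(n-1)] phi(t)^n = 4^n * (1/n) [t^(n-1)] (1 + t)^(2n) = 4^n * (1/n) C(2n, n-1).
Using the identity C(2n, n-1) = C(2n, n) * n / (n+1), the unscaled factor equals C(2n, n) / (n+1) = C_n, the n-th Catalan number.
For n = 14: C_14 = C(28, 14) / 15 = 40116600/15 = 2674440.
With the 4^14 = 268435456 factor, the coefficient is 268435456 * 2674440 = 717914520944640.

717914520944640


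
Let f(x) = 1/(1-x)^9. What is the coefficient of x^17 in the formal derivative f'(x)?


Differentiate: d/dx [ 1/(1-x)^r ] = r / (1-x)^(r+1).
Here r = 9, so f'(x) = 9 / (1-x)^10.
The expansion of 1/(1-x)^(r+1) has coefficient of x^n equal to C(n+r, r).
So the coefficient of x^17 in f'(x) is
9 * C(26, 9) = 9 * 3124550 = 28120950

28120950


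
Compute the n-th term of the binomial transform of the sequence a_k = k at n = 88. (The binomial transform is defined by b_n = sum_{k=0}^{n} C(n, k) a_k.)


With a_k = k, b_n = sum_{k=0}^{n} C(n, k) k. Using k * C(n, k) = n * C(n-1, k-1) gives b_n = n * sum_{k>=1} C(n-1, k-1) = n * 2^(n-1).
For n = 88: 88 * 2^87 = 88 * 154742504910672534362390528 = 13617340432139183023890366464.

13617340432139183023890366464


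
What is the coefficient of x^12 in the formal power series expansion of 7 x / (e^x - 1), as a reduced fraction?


The exponential generating function for Bernoulli numbers is
x / (e^x - 1) = sum_{k>=0} B_k x^k / k!.
So the coefficient of x^12 in 7 x / (e^x - 1) is 7 B_12 / 12!.
Computing: B_12 = -691/2730, 12! = 479001600, giving
7 * -691/2730 / 479001600 = -691/186810624000.

-691/186810624000


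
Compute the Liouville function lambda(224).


The Liouville function is lambda(k) = (-1)^Omega(k), where Omega(k) counts the prime factors of k with multiplicity.
Factoring: 224 = 2 * 2 * 2 * 2 * 2 * 7, so Omega(224) = 6.
lambda(224) = (-1)^6 = 1.

1


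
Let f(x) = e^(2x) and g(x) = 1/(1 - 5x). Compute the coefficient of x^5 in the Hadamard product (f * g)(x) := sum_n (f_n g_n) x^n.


Expanding: f_k = 2^k/k! (from e^(2x)) and g_k = 5^k (from 1/(1 - 5x)). So the Hadamard coefficient (f * g)_k = 2^k 5^k / k! = (10)^k / k!.
For k = 5: 10^5/5! = 100000/120 = 2500/3.

2500/3


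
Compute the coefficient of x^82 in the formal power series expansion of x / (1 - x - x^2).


Let f(x) = sum_{k>=0} a_k x^k. Multiplying f(x) * (1 - x - x^2) = x and matching coefficients gives a_0 = 0, a_1 = 1, and a_k = a_{k-1} + a_{k-2} for k >= 2. These are the Fibonacci numbers F_k.
Iterating from F_0 = 0, F_1 = 1:
F_0=0, F_1=1, F_2=1, F_3=2, F_4=3, F_5=5, F_6=8, F_7=13, F_8=21, F_9=34, ...
F_82 = 61305790721611591.

61305790721611591


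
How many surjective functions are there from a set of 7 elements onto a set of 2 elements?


By inclusion-exclusion on which target elements are missed, the number of surjections from an n-set onto a k-set is
surj(n, k) = sum_{j=0}^{k} (-1)^j C(k, j) (k - j)^n.
Equivalently surj(n, k) = k! * S(n, k), where S(n, k) is the Stirling number of the second kind.
For n = 7, k = 2:
S(7, 2) = 63, so
surj = 2! * 63 = 2 * 63 = 126.

126


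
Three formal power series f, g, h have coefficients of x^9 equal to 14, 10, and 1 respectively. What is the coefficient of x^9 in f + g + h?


Series addition is componentwise:
14 + 10 + 1
= 25

25


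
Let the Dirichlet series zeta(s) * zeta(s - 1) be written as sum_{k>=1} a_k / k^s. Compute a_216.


Convolution gives a_k = sum_{d | k} d * 1 = sum_{d | k} d = sigma(k), the sum of positive divisors of k.
For k = 216, the divisors are 1, 2, 3, 4, 6, 8, 9, 12, 18, 24, 27, 36, 54, 72, 108, 216, so
sigma(216) = 1 + 2 + 3 + 4 + 6 + 8 + 9 + 12 + 18 + 24 + 27 + 36 + 54 + 72 + 108 + 216 = 600.

600


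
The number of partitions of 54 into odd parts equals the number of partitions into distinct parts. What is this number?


Computing partitions of 54 into odd parts (1, 3, 5, ...):
Using the generating function prod_{k>=0} 1/(1-x^(2k+1)),
the count is 5718

5718


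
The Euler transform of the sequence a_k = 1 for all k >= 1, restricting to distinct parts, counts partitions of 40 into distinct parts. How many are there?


Partitions of 40 into distinct parts can be computed via generating function.
Product (1+x)(1+x^2)(1+x^3)...
The coefficient of x^40 = 1113

1113


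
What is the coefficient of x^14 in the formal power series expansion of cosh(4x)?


The Maclaurin series is cosh(t) = sum_{m>=0} t^(2m) / (2m)!, so substituting t = 4x, only even powers of x are nonzero, with coefficient of x^(2m) equal to 4^(2m) / (2m)!.
For x^14 the coefficient is 4^14/14! = 268435456/87178291200 = 131072/42567525.

131072/42567525


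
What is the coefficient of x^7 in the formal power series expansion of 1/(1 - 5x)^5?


The general identity 1/(1 - c x)^r = sum_{k>=0} c^k C(k + r - 1, r - 1) x^k follows by substituting y = c x into 1/(1 - y)^r = sum_{k>=0} C(k + r - 1, r - 1) y^k.
For c = 5, r = 5, k = 7:
5^7 * C(11, 4) = 78125 * 330 = 25781250.

25781250


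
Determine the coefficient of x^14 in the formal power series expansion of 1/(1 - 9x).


The geometric series identity gives 1/(1 - c x) = sum_{k>=0} c^k x^k, so the coefficient of x^k is c^k.
Here c = 9 and k = 14.
Computing: 9^14 = 22876792454961

22876792454961


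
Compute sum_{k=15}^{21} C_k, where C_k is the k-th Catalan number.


C_15 through C_21: 9694845, 35357670, 129644790, 477638700, 1767263190, 6564120420, 24466267020
Sum = 9694845 + 35357670 + 129644790 + 477638700 + 1767263190 + 6564120420 + 24466267020
= 33449986635

33449986635


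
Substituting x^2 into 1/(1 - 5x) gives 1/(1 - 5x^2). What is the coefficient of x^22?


The coefficient of x^(2m) in 1/(1 - 5x^2) is 5^m.
With n = 22 = 2*11, the coefficient is 5^11 = 48828125.

48828125


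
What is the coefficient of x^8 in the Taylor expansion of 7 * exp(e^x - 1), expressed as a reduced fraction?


exp(e^x - 1) = sum_{k>=0} Bell_k x^k / k!, where Bell_k is the k-th Bell number.
So the coefficient of x^8 is 7 * Bell_8 / 8!.
Computing: Bell_8 = 4140 and 8! = 40320, giving
7 * 4140/40320 = 23/32.

23/32


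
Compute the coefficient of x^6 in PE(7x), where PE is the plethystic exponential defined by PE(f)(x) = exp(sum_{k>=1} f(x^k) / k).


With f(x) = 7x, the exponent is sum_{k>=1} 7 x^k / k = 7 * (-ln(1 - x)). Exponentiating:
PE(7x) = exp(-7 ln(1 - x)) = 1/(1 - x)^7.
By the negative binomial expansion, [x^n] 1/(1 - x)^7 = C(n + 6, 6).
For n = 6: C(12, 6) = 924.

924


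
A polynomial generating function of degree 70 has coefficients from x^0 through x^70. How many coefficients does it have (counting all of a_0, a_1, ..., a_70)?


A polynomial of degree 70 takes the form a_0 + a_1 x + ... + a_70 x^70.
The number of coefficients is 70 + 1 = 71.

71


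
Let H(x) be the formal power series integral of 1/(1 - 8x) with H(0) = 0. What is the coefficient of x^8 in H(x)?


1/(1 - 8x) = sum_{k>=0} 8^k x^k. Integrating termwise with H(0) = 0:
H(x) = sum_{k>=0} 8^k x^(k+1) / (k+1) = sum_{m>=1} 8^(m-1) x^m / m.
For m = 8: 8^7/8 = 2097152/8 = 262144.

262144


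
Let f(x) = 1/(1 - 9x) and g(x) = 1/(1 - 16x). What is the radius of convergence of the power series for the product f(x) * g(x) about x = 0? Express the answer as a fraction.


The radius of 1/(1 - 9x) is 1/9 (nearest singularity at x = 1/9), and the radius of 1/(1 - 16x) is 1/16.
The product f(x)*g(x) = 1/((1 - 9x)(1 - 16x)) has singularities at both 1/9 and 1/16, so its radius of convergence is the distance to the nearest one:
min(1/9, 1/16) = 1/16.

1/16


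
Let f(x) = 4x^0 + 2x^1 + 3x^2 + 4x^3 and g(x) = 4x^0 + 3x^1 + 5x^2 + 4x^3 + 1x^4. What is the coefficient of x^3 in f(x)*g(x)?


Cauchy product at x^3:
4*4 + 2*5 + 3*3 + 4*4
= 51

51


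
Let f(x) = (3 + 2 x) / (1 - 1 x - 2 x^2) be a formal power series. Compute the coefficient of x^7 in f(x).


Write f(x) = sum_{k>=0} a_k x^k. Multiplying both sides by 1 - 1 x - 2 x^2 gives
(1 - 1 x - 2 x^2) sum_{k>=0} a_k x^k = 3 + 2 x.
Matching coefficients:
 x^0: a_0 = 3
 x^1: a_1 - 1 a_0 = 2  =>  a_1 = 1*3 + 2 = 5
 x^k (k >= 2): a_k = 1 a_{k-1} + 2 a_{k-2}.
Iterating: a_2 = 11, a_3 = 21, a_4 = 43, a_5 = 85, a_6 = 171, a_7 = 341.
So the coefficient of x^7 is 341.

341


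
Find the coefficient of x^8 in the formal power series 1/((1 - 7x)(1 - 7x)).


By partial fractions or Cauchy convolution:
The coefficient equals sum_{k=0}^{8} 7^k * 7^(8-k).
= 51883209

51883209


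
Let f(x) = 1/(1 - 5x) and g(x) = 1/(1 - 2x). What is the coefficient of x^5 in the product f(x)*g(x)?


The coefficient of x^n in f*g is the Cauchy product: sum_{k=0}^{n} a^k * b^(n-k).
With a=5, b=2, n=5:
sum_{k=0}^{5} 5^k * 2^(5-k)
= 5187

5187


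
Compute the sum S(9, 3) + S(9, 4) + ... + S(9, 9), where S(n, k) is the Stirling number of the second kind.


By definition, S(n, k) counts partitions of an n-set into exactly k nonempty blocks.
Computing row n = 9 for k = 3..9:
S(9, k): 3025, 7770, 6951, 2646, 462, 36, 1
Sum = 20891.

20891


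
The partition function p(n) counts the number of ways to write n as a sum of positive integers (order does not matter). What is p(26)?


Using the generating function prod_{k>=1} 1/(1-x^k), we compute p(26).
By dynamic programming over parts 1 through 26:
p(26) = 2436

2436


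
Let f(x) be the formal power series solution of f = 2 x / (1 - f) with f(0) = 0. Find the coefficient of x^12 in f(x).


Apply Lagrange inversion: f = 2 x * phi(f) with phi(t) = 1/(1 - t), so
[x^n] f = 2^n * (1/n) [t^(n-1)] phi(t)^n = 2^n * (1/n) [t^(n-1)] (1 - t)^(-n) = 2^n * (1/n) C(2n - 2, n - 1) = 2^n * C_{n-1}.
For n = 12: C_11 = C(22, 11) / 12 = 705432/12 = 58786.
With the 2^12 = 4096 factor, the coefficient is 4096 * 58786 = 240787456.

240787456


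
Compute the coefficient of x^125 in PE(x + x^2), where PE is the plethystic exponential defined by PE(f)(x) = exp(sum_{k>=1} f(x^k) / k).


With f(x) = x + x^2, the exponent is sum_{k>=1} (x^k + x^(2k)) / k = -ln(1 - x) - ln(1 - x^2). Exponentiating:
PE(x + x^2) = 1 / ((1 - x)(1 - x^2)).
This is the generating function for partitions of n into parts of size 1 or 2. The number of 2's can be any j in 0..62, and the rest are 1's, so
[x^125] = floor(125/2) + 1 = 63.

63


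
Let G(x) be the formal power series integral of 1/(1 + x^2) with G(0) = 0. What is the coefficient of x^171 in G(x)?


1/(1 + x^2) = sum_{j>=0} (-1)^j x^(2j). Integrating termwise with G(0) = 0:
G(x) = sum_{j>=0} (-1)^j x^(2j+1) / (2j+1) = arctan(x).
Only odd powers are nonzero. For x^171 write 171 = 2*85 + 1, giving
(-1)^85 / 171 = -1/171 = -1/171.

-1/171


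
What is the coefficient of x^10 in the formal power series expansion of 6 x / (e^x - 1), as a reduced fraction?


The exponential generating function for Bernoulli numbers is
x / (e^x - 1) = sum_{k>=0} B_k x^k / k!.
So the coefficient of x^10 in 6 x / (e^x - 1) is 6 B_10 / 10!.
Computing: B_10 = 5/66, 10! = 3628800, giving
6 * 5/66 / 3628800 = 1/7983360.

1/7983360


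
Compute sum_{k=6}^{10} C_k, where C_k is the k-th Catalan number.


C_6 through C_10: 132, 429, 1430, 4862, 16796
Sum = 132 + 429 + 1430 + 4862 + 16796
= 23649

23649


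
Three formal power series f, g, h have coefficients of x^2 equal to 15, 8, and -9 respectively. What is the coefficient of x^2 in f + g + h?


Series addition is componentwise:
15 + 8 + -9
= 14

14


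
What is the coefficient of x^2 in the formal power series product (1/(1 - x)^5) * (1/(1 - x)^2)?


Combine the factors: (1/(1 - x)^5) * (1/(1 - x)^2) = 1/(1 - x)^7.
Then use 1/(1 - x)^r = sum_{k>=0} C(k + r - 1, r - 1) x^k with r = 7 and k = 2:
C(8, 6) = 28.

28


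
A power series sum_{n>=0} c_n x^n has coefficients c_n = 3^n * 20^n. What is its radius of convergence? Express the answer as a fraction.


By the root test (Cauchy-Hadamard), the radius is R = 1 / limsup_n |c_n|^(1/n).
Here |c_n|^(1/n) = (3^n * 20^n)^(1/n) = 3 * 20 = 60 for all n.
So R = 1/60 = 1/60.

1/60


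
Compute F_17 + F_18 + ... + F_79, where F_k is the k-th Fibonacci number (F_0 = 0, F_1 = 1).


Use the identity sum_{k=0}^{N} F_k = F_{N+2} - 1 (which follows from F_{k+2} - F_{k+1} = F_k). Then
sum_{k=17}^{79} F_k = (F_{81} - 1) - (F_{18} - 1) = F_{81} - F_{18}.
Computing: F_{81} = 37889062373143906, F_{18} = 2584, so
Sum = 37889062373143906 - 2584 = 37889062373141322.

37889062373141322


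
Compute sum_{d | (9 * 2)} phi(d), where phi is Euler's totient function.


First, 9 * 2 = 18. One classical identity is sum_{d | n} phi(d) = n (each k in [1, n] has a unique gcd with n, and among the k's with gcd(k, n) = n/d there are phi(d) of them). So the sum equals 18. We also verify directly:
Divisors of 18: 1, 2, 3, 6, 9, 18.
phi values: 1, 1, 2, 2, 6, 6.
Sum = 18.

18


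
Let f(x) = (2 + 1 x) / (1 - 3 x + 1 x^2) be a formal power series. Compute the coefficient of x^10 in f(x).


Write f(x) = sum_{k>=0} a_k x^k. Multiplying both sides by 1 - 3 x + 1 x^2 gives
(1 - 3 x + 1 x^2) sum_{k>=0} a_k x^k = 2 + 1 x.
Matching coefficients:
 x^0: a_0 = 2
 x^1: a_1 - 3 a_0 = 1  =>  a_1 = 3*2 + 1 = 7
 x^k (k >= 2): a_k = 3 a_{k-1} - 1 a_{k-2}.
Iterating: a_2 = 19, a_3 = 50, a_4 = 131, a_5 = 343, a_6 = 898, a_7 = 2351, a_8 = 6155, a_9 = 16114, a_10 = 42187.
So the coefficient of x^10 is 42187.

42187


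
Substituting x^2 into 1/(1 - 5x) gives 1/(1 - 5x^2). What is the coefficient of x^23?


Since 1/(1 - 5x^2) only has even powers of x,
the coefficient of x^23 (odd) is 0.

0


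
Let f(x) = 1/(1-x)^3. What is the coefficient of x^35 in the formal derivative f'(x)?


Differentiate: d/dx [ 1/(1-x)^r ] = r / (1-x)^(r+1).
Here r = 3, so f'(x) = 3 / (1-x)^4.
The expansion of 1/(1-x)^(r+1) has coefficient of x^n equal to C(n+r, r).
So the coefficient of x^35 in f'(x) is
3 * C(38, 3) = 3 * 8436 = 25308

25308


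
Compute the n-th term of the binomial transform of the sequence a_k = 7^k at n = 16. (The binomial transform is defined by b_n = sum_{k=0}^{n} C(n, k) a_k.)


With a_k = 7^k, b_n = sum_{k=0}^{n} C(n, k) 7^k = (1 + 7)^n by the binomial theorem.
For n = 16: (1 + 7)^16 = 8^16 = 281474976710656.

281474976710656


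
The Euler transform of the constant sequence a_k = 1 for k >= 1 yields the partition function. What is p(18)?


The Euler transform converts the sequence a_k = 1 into the number of integer partitions.
Using the recurrence or dynamic programming:
p(18) = 385

385


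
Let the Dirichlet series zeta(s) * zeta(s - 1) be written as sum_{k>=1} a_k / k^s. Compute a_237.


Convolution gives a_k = sum_{d | k} d * 1 = sum_{d | k} d = sigma(k), the sum of positive divisors of k.
For k = 237, the divisors are 1, 3, 79, 237, so
sigma(237) = 1 + 3 + 79 + 237 = 320.

320


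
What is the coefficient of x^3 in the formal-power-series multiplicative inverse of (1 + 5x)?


The inverse is 1/(1 + 5x). Apply the geometric identity 1/(1 - y) = sum_{k>=0} y^k with y = -5x:
1/(1 + 5x) = sum_{k>=0} (-5)^k x^k.
So the coefficient of x^3 is (-5)^3 = -125.

-125


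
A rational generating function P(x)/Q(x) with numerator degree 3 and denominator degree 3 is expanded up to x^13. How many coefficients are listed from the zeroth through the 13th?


Expanding up to x^13 gives the coefficients for x^0, x^1, ..., x^13.
That is 13 + 1 = 14 coefficients in total.

14


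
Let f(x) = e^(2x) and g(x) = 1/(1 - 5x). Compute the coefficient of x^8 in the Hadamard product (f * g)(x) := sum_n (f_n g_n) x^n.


Expanding: f_k = 2^k/k! (from e^(2x)) and g_k = 5^k (from 1/(1 - 5x)). So the Hadamard coefficient (f * g)_k = 2^k 5^k / k! = (10)^k / k!.
For k = 8: 10^8/8! = 100000000/40320 = 156250/63.

156250/63


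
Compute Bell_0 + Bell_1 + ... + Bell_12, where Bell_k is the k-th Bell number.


Recall Bell_k counts set partitions of a k-set (with Bell_0 = 1 by convention).
Bell_0 through Bell_12: 1, 1, 2, 5, 15, 52, 203, 877, 4140, 21147, 115975, 678570, 4213597
Sum = 1 + 1 + 2 + 5 + 15 + 52 + 203 + 877 + 4140 + 21147 + 115975 + 678570 + 4213597 = 5034585.

5034585


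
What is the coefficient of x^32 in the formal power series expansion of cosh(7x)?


The Maclaurin series is cosh(t) = sum_{m>=0} t^(2m) / (2m)!, so substituting t = 7x, only even powers of x are nonzero, with coefficient of x^(2m) equal to 7^(2m) / (2m)!.
For x^32 the coefficient is 7^32/32! = 1104427674243920646305299201/263130836933693530167218012160000000 = 459986536544739960976801/109592185311825710190428160000000.

459986536544739960976801/109592185311825710190428160000000


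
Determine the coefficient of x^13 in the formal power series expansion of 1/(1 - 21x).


The geometric series identity gives 1/(1 - c x) = sum_{k>=0} c^k x^k, so the coefficient of x^k is c^k.
Here c = 21 and k = 13.
Computing: 21^13 = 154472377739119461

154472377739119461


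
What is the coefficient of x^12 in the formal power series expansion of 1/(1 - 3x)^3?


The general identity 1/(1 - c x)^r = sum_{k>=0} c^k C(k + r - 1, r - 1) x^k follows by substituting y = c x into 1/(1 - y)^r = sum_{k>=0} C(k + r - 1, r - 1) y^k.
For c = 3, r = 3, k = 12:
3^12 * C(14, 2) = 531441 * 91 = 48361131.

48361131
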